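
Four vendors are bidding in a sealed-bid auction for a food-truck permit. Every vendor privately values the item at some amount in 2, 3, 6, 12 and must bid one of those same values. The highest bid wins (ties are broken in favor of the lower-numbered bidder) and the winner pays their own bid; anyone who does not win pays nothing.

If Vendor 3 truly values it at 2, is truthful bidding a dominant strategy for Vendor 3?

Check each profile of the others' bids and compare truth against every alternative bid.
Others bid (2, 2, 2): truth gives 0, best alternative gives -1.
Others bid (2, 2, 3): truth gives 0, best alternative gives -1.
Others bid (2, 2, 6): truth gives 0, best alternative gives 0.
Others bid (2, 2, 12): truth gives 0, best alternative gives 0.
Others bid (2, 3, 2): truth gives 0, best alternative gives 0.
Others bid (2, 3, 3): truth gives 0, best alternative gives 0.
(Remaining 58 profiles checked similarly; truth is weakly best in each.)
In every case the truthful bid is at least as good as any alternative, so it is a dominant strategy.

Yes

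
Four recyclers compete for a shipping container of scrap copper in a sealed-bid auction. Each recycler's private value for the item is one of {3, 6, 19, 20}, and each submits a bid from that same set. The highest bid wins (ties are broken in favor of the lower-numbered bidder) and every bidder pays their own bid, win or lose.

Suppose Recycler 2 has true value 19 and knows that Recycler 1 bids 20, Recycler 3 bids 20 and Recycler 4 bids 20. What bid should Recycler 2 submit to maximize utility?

Bid 3: loses but pays 3, utility -3.
Bid 6: loses but pays 6, utility -6.
Bid 19: loses but pays 19, utility -19.
Bid 20: loses but pays 20, utility -20.
The best choice is 3 with utility -3.

3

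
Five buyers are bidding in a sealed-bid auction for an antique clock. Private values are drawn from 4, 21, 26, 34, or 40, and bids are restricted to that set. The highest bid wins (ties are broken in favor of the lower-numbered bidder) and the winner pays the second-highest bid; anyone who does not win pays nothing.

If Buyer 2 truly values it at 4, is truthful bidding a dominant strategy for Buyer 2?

Check each profile of the others' bids and compare truth against every alternative bid.
Others bid (4, 4, 4, 21): truth gives 0, best alternative gives -17.
Others bid (4, 4, 21, 4): truth gives 0, best alternative gives -17.
Others bid (4, 4, 21, 21): truth gives 0, best alternative gives -17.
Others bid (4, 21, 4, 4): truth gives 0, best alternative gives -17.
Others bid (4, 21, 4, 21): truth gives 0, best alternative gives -17.
Others bid (4, 21, 21, 4): truth gives 0, best alternative gives -17.
(Remaining 619 profiles checked similarly; truth is weakly best in each.)
In every case the truthful bid is at least as good as any alternative, so it is a dominant strategy.

Yes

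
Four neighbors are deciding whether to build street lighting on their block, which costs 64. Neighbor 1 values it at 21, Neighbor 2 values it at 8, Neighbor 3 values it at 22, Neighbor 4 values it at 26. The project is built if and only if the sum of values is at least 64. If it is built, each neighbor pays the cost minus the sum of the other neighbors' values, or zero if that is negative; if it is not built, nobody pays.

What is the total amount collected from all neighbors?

Total value 77 ≥ cost 64, so it is built.
Neighbor 1: others sum to 56; max(0, 64 - 56) = 8.
Neighbor 2: others sum to 69; max(0, 64 - 69) = 0.
Neighbor 3: others sum to 55; max(0, 64 - 55) = 9.
Neighbor 4: others sum to 51; max(0, 64 - 51) = 13.
Total collected = 8 + 0 + 9 + 13 = 30.

30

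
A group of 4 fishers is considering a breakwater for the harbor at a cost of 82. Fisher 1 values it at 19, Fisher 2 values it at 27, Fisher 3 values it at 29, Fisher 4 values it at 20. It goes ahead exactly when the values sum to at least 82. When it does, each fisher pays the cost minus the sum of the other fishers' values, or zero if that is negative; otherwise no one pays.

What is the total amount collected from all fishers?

Total value 95 ≥ cost 82, so it is built.
Fisher 1: others sum to 76; max(0, 82 - 76) = 6.
Fisher 2: others sum to 68; max(0, 82 - 68) = 14.
Fisher 3: others sum to 66; max(0, 82 - 66) = 16.
Fisher 4: others sum to 75; max(0, 82 - 75) = 7.
Total collected = 6 + 14 + 16 + 7 = 43.

43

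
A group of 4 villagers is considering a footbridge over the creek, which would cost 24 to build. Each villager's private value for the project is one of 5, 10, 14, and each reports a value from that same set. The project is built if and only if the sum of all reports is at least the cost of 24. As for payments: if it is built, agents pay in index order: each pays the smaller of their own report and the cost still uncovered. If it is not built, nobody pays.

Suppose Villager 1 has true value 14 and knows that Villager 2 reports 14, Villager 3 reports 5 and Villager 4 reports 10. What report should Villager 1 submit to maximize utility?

5

Report 5: project built, pays 5, utility 14 - 5 = 9.
Report 10: project built, pays 10, utility 14 - 10 = 4.
Report 14: project built, pays 14, utility 14 - 14 = 0.
The best choice is 5 with utility 9.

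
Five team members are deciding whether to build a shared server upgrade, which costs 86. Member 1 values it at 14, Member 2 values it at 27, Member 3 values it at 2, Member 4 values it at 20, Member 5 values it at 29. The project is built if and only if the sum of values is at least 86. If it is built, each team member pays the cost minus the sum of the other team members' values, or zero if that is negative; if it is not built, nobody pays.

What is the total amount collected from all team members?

66

Total value 92 ≥ cost 86, so it is built.
Member 1: others sum to 78; max(0, 86 - 78) = 8.
Member 2: others sum to 65; max(0, 86 - 65) = 21.
Member 3: others sum to 90; max(0, 86 - 90) = 0.
Member 4: others sum to 72; max(0, 86 - 72) = 14.
Member 5: others sum to 63; max(0, 86 - 63) = 23.
Total collected = 8 + 21 + 0 + 14 + 23 = 66.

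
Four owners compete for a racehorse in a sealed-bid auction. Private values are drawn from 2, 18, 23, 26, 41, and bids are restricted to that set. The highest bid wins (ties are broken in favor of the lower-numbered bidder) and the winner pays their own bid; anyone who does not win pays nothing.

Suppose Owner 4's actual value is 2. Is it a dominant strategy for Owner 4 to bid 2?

Check each profile of the others' bids and compare truth against every alternative bid.
Others bid (2, 2, 2): truth gives 0, best alternative gives -16.
Others bid (2, 2, 18): truth gives 0, best alternative gives 0.
Others bid (2, 2, 23): truth gives 0, best alternative gives 0.
Others bid (2, 2, 26): truth gives 0, best alternative gives 0.
Others bid (2, 2, 41): truth gives 0, best alternative gives 0.
Others bid (2, 18, 2): truth gives 0, best alternative gives 0.
(Remaining 119 profiles checked similarly; truth is weakly best in each.)
In every case the truthful bid is at least as good as any alternative, so it is a dominant strategy.

Yes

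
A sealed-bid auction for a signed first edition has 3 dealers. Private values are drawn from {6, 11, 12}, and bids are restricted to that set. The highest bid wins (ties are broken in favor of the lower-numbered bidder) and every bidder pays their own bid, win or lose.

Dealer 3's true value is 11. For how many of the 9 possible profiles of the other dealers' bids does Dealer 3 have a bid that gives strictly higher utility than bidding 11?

8

Others bid (6, 11): truth gives -11; bid 12 gives -1 > -11. Violating.
Others bid (6, 12): truth gives -11; bid 6 gives -6 > -11. Violating.
Others bid (11, 6): truth gives -11; bid 12 gives -1 > -11. Violating.
Others bid (11, 11): truth gives -11; bid 12 gives -1 > -11. Violating.
Others bid (6, 6): truth gives 0; no alternative beats it.
(Checking all 9 profiles: 8 have a profitable deviation, 1 does not.)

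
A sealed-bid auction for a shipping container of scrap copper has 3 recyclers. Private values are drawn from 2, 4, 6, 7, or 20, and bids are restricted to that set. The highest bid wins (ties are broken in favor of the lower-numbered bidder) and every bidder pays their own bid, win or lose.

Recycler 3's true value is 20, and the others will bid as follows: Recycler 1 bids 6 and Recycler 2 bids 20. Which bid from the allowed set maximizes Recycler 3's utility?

Bid 2: loses but pays 2, utility -2.
Bid 4: loses but pays 4, utility -4.
Bid 6: loses but pays 6, utility -6.
Bid 7: loses but pays 7, utility -7.
Bid 20: loses but pays 20, utility -20.
The best choice is 2 with utility -2.

2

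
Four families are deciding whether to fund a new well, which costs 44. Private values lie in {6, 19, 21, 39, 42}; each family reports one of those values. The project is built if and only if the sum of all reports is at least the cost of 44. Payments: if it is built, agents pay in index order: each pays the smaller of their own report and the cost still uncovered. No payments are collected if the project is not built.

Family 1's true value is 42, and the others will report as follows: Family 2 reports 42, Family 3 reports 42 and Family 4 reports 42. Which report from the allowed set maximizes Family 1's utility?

Report 6: project built, pays 6, utility 42 - 6 = 36.
Report 19: project built, pays 19, utility 42 - 19 = 23.
Report 21: project built, pays 21, utility 42 - 21 = 21.
Report 39: project built, pays 39, utility 42 - 39 = 3.
Report 42: project built, pays 42, utility 42 - 42 = 0.
The best choice is 6 with utility 36.

6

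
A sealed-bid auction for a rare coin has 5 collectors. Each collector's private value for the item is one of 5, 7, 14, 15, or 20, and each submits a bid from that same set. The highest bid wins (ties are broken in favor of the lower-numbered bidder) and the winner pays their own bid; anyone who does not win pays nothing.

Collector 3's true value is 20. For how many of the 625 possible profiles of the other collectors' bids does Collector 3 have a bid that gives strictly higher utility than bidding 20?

144

Others bid (5, 5, 5, 5): truth gives 0; bid 7 gives 13 > 0. Violating.
Others bid (5, 5, 5, 7): truth gives 0; bid 7 gives 13 > 0. Violating.
Others bid (5, 5, 5, 14): truth gives 0; bid 14 gives 6 > 0. Violating.
Others bid (5, 5, 5, 15): truth gives 0; bid 15 gives 5 > 0. Violating.
Others bid (5, 5, 5, 20): truth gives 0; no alternative beats it.
Others bid (5, 5, 7, 20): truth gives 0; no alternative beats it.
(Checking all 625 profiles: 144 have a profitable deviation, 481 do not.)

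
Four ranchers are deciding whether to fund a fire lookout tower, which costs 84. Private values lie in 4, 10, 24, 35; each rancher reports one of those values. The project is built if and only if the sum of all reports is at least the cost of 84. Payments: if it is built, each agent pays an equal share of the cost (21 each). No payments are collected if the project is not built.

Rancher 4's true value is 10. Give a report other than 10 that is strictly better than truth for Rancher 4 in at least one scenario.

Suppose Rancher 1 reports 4, Rancher 2 reports 35 and Rancher 3 reports 35.
Report 10: project built, pays 21, utility 10 - 21 = -11.
Report 4: project not built, utility 0.
So reporting 4 beats truth here (0 > -11).

4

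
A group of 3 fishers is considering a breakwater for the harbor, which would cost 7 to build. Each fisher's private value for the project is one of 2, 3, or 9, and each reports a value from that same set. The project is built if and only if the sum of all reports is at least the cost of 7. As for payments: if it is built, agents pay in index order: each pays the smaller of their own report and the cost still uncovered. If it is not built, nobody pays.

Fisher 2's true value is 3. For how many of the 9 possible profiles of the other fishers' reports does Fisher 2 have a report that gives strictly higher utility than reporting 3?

5

Others report (2, 3): truth gives 0; report 2 gives 1 > 0. Violating.
Others report (2, 9): truth gives 0; report 2 gives 1 > 0. Violating.
Others report (3, 2): truth gives 0; report 2 gives 1 > 0. Violating.
Others report (3, 3): truth gives 0; report 2 gives 1 > 0. Violating.
Others report (2, 2): truth gives 0; no alternative beats it.
Others report (9, 2): truth gives 3; no alternative beats it.
(Checking all 9 profiles: 5 have a profitable deviation, 4 do not.)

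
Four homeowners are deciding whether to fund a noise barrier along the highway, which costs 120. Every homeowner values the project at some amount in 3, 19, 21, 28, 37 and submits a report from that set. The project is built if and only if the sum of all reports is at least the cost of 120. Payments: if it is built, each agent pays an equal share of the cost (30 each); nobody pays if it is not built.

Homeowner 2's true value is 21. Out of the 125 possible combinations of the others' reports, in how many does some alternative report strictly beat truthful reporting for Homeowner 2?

4

Others report (28, 37, 37): truth gives -9; report 3 gives 0 > -9. Violating.
Others report (37, 28, 37): truth gives -9; report 3 gives 0 > -9. Violating.
Others report (37, 37, 28): truth gives -9; report 3 gives 0 > -9. Violating.
Others report (37, 37, 37): truth gives -9; report 3 gives 0 > -9. Violating.
Others report (3, 3, 3): truth gives 0; no alternative beats it.
Others report (3, 3, 19): truth gives 0; no alternative beats it.
(Checking all 125 profiles: 4 have a profitable deviation, 121 do not.)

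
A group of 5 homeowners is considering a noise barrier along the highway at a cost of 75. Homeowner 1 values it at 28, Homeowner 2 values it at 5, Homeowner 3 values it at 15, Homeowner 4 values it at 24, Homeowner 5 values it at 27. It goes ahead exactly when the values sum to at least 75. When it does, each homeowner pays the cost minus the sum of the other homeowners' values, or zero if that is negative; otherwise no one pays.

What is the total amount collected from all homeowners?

7

Total value 99 ≥ cost 75, so it is built.
Homeowner 1: others sum to 71; max(0, 75 - 71) = 4.
Homeowner 2: others sum to 94; max(0, 75 - 94) = 0.
Homeowner 3: others sum to 84; max(0, 75 - 84) = 0.
Homeowner 4: others sum to 75; max(0, 75 - 75) = 0.
Homeowner 5: others sum to 72; max(0, 75 - 72) = 3.
Total collected = 4 + 0 + 0 + 0 + 3 = 7.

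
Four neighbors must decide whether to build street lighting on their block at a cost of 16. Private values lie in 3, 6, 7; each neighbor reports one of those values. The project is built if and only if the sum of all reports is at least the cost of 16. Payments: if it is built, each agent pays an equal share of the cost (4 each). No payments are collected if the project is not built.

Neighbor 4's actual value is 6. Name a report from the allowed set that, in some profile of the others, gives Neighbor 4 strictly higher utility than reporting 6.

Suppose Neighbor 1 reports 3, Neighbor 2 reports 3 and Neighbor 3 reports 3.
Report 6: project not built, utility 0.
Report 7: project built, pays 4, utility 6 - 4 = 2.
So reporting 7 beats truth here (2 > 0).

7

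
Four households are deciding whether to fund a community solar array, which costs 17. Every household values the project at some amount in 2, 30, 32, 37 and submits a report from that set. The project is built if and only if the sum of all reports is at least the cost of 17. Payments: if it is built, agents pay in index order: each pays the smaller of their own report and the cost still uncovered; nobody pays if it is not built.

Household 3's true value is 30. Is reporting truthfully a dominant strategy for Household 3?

No

Consider the case where Household 1 reports 2, Household 2 reports 2 and Household 4 reports 30.
Truthful report 30: project built, pays 13, utility 30 - 13 = 17.
Report 2 instead: project built, pays 2, utility 30 - 2 = 28.
Since 28 > 17, reporting 2 is strictly better here, so truthful reporting is not dominant.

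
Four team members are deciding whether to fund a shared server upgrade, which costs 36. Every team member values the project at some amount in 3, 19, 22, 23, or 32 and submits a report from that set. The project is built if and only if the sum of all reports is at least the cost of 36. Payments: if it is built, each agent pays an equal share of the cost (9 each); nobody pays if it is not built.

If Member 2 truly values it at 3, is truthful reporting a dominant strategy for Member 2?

Yes

Check each profile of the others' reports and compare truth against every alternative report.
Others report (3, 3, 19): truth gives 0, best alternative gives -6.
Others report (3, 3, 22): truth gives 0, best alternative gives -6.
Others report (3, 3, 23): truth gives 0, best alternative gives -6.
Others report (3, 19, 3): truth gives 0, best alternative gives -6.
Others report (3, 22, 3): truth gives 0, best alternative gives -6.
Others report (3, 23, 3): truth gives 0, best alternative gives -6.
(Remaining 119 profiles checked similarly; truth is weakly best in each.)
In every case the truthful report is at least as good as any alternative, so it is a dominant strategy.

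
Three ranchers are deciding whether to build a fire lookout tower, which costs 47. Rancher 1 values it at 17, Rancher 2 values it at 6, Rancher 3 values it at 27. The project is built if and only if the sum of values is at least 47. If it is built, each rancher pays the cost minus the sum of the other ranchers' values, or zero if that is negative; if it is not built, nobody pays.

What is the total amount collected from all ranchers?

Total value 50 ≥ cost 47, so it is built.
Rancher 1: others sum to 33; max(0, 47 - 33) = 14.
Rancher 2: others sum to 44; max(0, 47 - 44) = 3.
Rancher 3: others sum to 23; max(0, 47 - 23) = 24.
Total collected = 14 + 3 + 24 = 41.

41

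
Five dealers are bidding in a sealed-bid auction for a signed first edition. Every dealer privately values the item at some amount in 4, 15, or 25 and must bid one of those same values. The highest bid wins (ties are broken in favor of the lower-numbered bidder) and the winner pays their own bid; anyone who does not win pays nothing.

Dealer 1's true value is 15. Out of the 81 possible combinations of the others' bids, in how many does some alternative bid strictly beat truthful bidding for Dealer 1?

1

Others bid (4, 4, 4, 4): truth gives 0; bid 4 gives 11 > 0. Violating.
Others bid (4, 4, 4, 15): truth gives 0; no alternative beats it.
Others bid (4, 4, 4, 25): truth gives 0; no alternative beats it.
(Checking all 81 profiles: 1 has a profitable deviation, 80 do not.)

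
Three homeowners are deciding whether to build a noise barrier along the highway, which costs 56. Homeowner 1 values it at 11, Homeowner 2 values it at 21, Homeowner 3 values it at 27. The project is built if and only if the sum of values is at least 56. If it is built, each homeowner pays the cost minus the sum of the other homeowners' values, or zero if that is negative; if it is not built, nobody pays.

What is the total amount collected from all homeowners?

50

Total value 59 ≥ cost 56, so it is built.
Homeowner 1: others sum to 48; max(0, 56 - 48) = 8.
Homeowner 2: others sum to 38; max(0, 56 - 38) = 18.
Homeowner 3: others sum to 32; max(0, 56 - 32) = 24.
Total collected = 8 + 18 + 24 = 50.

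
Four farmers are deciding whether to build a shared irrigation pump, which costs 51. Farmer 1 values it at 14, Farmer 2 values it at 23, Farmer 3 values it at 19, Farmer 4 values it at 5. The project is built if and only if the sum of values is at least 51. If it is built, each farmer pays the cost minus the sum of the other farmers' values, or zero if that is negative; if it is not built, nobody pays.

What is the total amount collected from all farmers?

Total value 61 ≥ cost 51, so it is built.
Farmer 1: others sum to 47; max(0, 51 - 47) = 4.
Farmer 2: others sum to 38; max(0, 51 - 38) = 13.
Farmer 3: others sum to 42; max(0, 51 - 42) = 9.
Farmer 4: others sum to 56; max(0, 51 - 56) = 0.
Total collected = 4 + 13 + 9 + 0 = 26.

26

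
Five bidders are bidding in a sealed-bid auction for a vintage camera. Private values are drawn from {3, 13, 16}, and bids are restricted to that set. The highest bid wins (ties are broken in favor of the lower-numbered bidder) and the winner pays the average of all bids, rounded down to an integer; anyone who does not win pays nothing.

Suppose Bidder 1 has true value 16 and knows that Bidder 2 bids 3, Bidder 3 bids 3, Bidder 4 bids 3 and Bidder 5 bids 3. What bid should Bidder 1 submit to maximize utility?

Bid 3: wins, pays 3, utility 16 - 3 = 13.
Bid 13: wins, pays 5, utility 16 - 5 = 11.
Bid 16: wins, pays 5, utility 16 - 5 = 11.
The best choice is 3 with utility 13.

3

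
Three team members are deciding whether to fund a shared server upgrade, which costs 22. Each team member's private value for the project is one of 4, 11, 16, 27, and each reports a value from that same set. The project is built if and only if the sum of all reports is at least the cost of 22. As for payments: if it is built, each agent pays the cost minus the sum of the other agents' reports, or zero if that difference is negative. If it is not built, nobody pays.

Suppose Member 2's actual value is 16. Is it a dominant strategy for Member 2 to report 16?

Check each profile of the others' reports and compare truth against every alternative report.
Others report (4, 27): truth gives 16, best alternative gives 16.
Others report (11, 11): truth gives 16, best alternative gives 16.
Others report (11, 16): truth gives 16, best alternative gives 16.
Others report (11, 27): truth gives 16, best alternative gives 16.
Others report (16, 11): truth gives 16, best alternative gives 16.
Others report (16, 16): truth gives 16, best alternative gives 16.
(Remaining 10 profiles checked similarly; truth is weakly best in each.)
In every case the truthful report is at least as good as any alternative, so it is a dominant strategy.

Yes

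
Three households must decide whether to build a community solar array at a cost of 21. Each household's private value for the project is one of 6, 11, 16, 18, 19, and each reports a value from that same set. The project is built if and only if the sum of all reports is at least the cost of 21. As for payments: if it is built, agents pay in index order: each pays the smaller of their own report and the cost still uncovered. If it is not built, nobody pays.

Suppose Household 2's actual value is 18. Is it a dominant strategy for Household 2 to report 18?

No

Consider the case where Household 1 reports 6 and Household 3 reports 6.
Truthful report 18: project built, pays 15, utility 18 - 15 = 3.
Report 11 instead: project built, pays 11, utility 18 - 11 = 7.
Since 7 > 3, reporting 11 is strictly better here, so truthful reporting is not dominant.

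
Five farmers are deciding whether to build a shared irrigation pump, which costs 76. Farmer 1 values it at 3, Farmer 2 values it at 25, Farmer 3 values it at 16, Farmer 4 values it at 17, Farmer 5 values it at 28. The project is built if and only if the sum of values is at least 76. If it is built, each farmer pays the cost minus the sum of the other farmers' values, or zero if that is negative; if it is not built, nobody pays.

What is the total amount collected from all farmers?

34

Total value 89 ≥ cost 76, so it is built.
Farmer 1: others sum to 86; max(0, 76 - 86) = 0.
Farmer 2: others sum to 64; max(0, 76 - 64) = 12.
Farmer 3: others sum to 73; max(0, 76 - 73) = 3.
Farmer 4: others sum to 72; max(0, 76 - 72) = 4.
Farmer 5: others sum to 61; max(0, 76 - 61) = 15.
Total collected = 0 + 12 + 3 + 4 + 15 = 34.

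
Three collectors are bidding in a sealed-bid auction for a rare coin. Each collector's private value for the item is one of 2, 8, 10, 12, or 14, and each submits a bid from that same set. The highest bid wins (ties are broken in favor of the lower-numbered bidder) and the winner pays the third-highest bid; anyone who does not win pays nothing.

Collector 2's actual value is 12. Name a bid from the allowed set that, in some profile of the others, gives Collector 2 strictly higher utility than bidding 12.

14

Suppose Collector 1 bids 2 and Collector 3 bids 14.
Bid 12: loses, pays 0, utility 0.
Bid 14: wins, pays 2, utility 12 - 2 = 10.
So bidding 14 beats truth here (10 > 0).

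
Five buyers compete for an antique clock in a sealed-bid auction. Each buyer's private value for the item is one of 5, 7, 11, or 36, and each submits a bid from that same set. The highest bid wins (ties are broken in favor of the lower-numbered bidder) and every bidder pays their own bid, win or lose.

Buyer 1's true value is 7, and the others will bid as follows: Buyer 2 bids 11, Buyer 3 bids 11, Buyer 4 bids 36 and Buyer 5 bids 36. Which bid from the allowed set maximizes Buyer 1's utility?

5

Bid 5: loses but pays 5, utility -5.
Bid 7: loses but pays 7, utility -7.
Bid 11: loses but pays 11, utility -11.
Bid 36: wins, pays 36, utility 7 - 36 = -29.
The best choice is 5 with utility -5.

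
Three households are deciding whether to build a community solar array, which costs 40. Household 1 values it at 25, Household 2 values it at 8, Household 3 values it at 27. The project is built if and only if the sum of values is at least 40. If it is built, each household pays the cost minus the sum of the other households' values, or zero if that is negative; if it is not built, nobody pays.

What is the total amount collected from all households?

12

Total value 60 ≥ cost 40, so it is built.
Household 1: others sum to 35; max(0, 40 - 35) = 5.
Household 2: others sum to 52; max(0, 40 - 52) = 0.
Household 3: others sum to 33; max(0, 40 - 33) = 7.
Total collected = 5 + 0 + 7 = 12.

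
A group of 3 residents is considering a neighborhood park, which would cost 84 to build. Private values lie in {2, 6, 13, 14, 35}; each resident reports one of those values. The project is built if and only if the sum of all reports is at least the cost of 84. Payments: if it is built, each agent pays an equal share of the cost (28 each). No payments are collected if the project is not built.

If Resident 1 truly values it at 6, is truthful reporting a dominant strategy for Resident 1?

Check each profile of the others' reports and compare truth against every alternative report.
Others report (2, 2): truth gives 0, best alternative gives 0.
Others report (2, 6): truth gives 0, best alternative gives 0.
Others report (2, 13): truth gives 0, best alternative gives 0.
Others report (2, 14): truth gives 0, best alternative gives 0.
Others report (2, 35): truth gives 0, best alternative gives 0.
Others report (6, 2): truth gives 0, best alternative gives 0.
(Remaining 19 profiles checked similarly; truth is weakly best in each.)
In every case the truthful report is at least as good as any alternative, so it is a dominant strategy.

Yes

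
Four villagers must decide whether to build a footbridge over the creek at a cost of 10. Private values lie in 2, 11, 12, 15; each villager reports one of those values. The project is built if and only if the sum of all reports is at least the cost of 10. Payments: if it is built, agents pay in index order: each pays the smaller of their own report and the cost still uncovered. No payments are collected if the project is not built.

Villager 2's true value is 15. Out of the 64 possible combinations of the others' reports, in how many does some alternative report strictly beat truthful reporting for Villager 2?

15

Others report (2, 2, 11): truth gives 7; report 2 gives 13 > 7. Violating.
Others report (2, 2, 12): truth gives 7; report 2 gives 13 > 7. Violating.
Others report (2, 2, 15): truth gives 7; report 2 gives 13 > 7. Violating.
Others report (2, 11, 2): truth gives 7; report 2 gives 13 > 7. Violating.
Others report (2, 2, 2): truth gives 7; no alternative beats it.
Others report (11, 2, 2): truth gives 15; no alternative beats it.
(Checking all 64 profiles: 15 have a profitable deviation, 49 do not.)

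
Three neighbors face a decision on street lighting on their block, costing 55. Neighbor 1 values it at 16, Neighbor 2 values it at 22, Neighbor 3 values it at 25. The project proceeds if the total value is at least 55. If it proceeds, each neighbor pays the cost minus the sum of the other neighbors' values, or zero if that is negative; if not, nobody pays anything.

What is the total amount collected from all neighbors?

Total value 63 ≥ cost 55, so it is built.
Neighbor 1: others sum to 47; max(0, 55 - 47) = 8.
Neighbor 2: others sum to 41; max(0, 55 - 41) = 14.
Neighbor 3: others sum to 38; max(0, 55 - 38) = 17.
Total collected = 8 + 14 + 17 = 39.

39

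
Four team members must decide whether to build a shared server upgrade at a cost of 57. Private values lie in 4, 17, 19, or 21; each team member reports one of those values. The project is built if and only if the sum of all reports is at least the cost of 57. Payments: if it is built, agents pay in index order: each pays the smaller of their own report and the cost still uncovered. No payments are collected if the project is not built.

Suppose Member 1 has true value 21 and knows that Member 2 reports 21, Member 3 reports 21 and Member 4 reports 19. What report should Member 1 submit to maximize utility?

Report 4: project built, pays 4, utility 21 - 4 = 17.
Report 17: project built, pays 17, utility 21 - 17 = 4.
Report 19: project built, pays 19, utility 21 - 19 = 2.
Report 21: project built, pays 21, utility 21 - 21 = 0.
The best choice is 4 with utility 17.

4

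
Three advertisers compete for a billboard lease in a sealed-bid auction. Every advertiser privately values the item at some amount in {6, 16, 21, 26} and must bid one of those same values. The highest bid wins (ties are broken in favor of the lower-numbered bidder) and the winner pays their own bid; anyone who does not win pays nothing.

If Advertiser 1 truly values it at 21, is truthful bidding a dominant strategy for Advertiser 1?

Consider the case where Advertiser 2 bids 6 and Advertiser 3 bids 6.
Truthful bid 21: wins, pays 21, utility 21 - 21 = 0.
Bid 6 instead: wins, pays 6, utility 21 - 6 = 15.
Since 15 > 0, bidding 6 is strictly better here, so truthful bidding is not dominant.

No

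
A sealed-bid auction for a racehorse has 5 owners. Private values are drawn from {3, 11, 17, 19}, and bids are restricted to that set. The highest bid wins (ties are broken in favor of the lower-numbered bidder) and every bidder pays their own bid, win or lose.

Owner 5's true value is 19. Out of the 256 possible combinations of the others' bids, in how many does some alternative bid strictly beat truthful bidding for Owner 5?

191

Others bid (3, 3, 3, 3): truth gives 0; bid 11 gives 8 > 0. Violating.
Others bid (3, 3, 3, 11): truth gives 0; bid 17 gives 2 > 0. Violating.
Others bid (3, 3, 3, 19): truth gives -19; bid 3 gives -3 > -19. Violating.
Others bid (3, 3, 11, 3): truth gives 0; bid 17 gives 2 > 0. Violating.
Others bid (3, 3, 3, 17): truth gives 0; no alternative beats it.
Others bid (3, 3, 11, 17): truth gives 0; no alternative beats it.
(Checking all 256 profiles: 191 have a profitable deviation, 65 do not.)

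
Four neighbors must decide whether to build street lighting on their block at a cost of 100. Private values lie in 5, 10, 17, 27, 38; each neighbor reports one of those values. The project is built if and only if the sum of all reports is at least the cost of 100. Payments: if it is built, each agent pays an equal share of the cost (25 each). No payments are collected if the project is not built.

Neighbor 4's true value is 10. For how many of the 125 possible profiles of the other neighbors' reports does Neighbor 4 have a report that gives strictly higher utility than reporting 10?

Others report (17, 38, 38): truth gives -15; report 5 gives 0 > -15. Violating.
Others report (27, 27, 38): truth gives -15; report 5 gives 0 > -15. Violating.
Others report (27, 38, 27): truth gives -15; report 5 gives 0 > -15. Violating.
Others report (38, 17, 38): truth gives -15; report 5 gives 0 > -15. Violating.
Others report (5, 5, 5): truth gives 0; no alternative beats it.
Others report (5, 5, 10): truth gives 0; no alternative beats it.
(Checking all 125 profiles: 6 have a profitable deviation, 119 do not.)

6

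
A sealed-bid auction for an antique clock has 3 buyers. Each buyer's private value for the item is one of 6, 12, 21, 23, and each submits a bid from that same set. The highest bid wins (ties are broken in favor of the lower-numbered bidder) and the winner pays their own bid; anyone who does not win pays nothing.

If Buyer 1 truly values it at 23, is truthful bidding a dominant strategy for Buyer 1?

No

Consider the case where Buyer 2 bids 6 and Buyer 3 bids 6.
Truthful bid 23: wins, pays 23, utility 23 - 23 = 0.
Bid 6 instead: wins, pays 6, utility 23 - 6 = 17.
Since 17 > 0, bidding 6 is strictly better here, so truthful bidding is not dominant.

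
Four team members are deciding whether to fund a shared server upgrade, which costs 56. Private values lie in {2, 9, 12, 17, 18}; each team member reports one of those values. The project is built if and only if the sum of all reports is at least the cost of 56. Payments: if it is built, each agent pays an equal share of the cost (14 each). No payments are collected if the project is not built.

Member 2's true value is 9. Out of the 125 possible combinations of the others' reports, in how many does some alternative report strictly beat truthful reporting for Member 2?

16

Others report (12, 17, 18): truth gives -5; report 2 gives 0 > -5. Violating.
Others report (12, 18, 17): truth gives -5; report 2 gives 0 > -5. Violating.
Others report (12, 18, 18): truth gives -5; report 2 gives 0 > -5. Violating.
Others report (17, 12, 18): truth gives -5; report 2 gives 0 > -5. Violating.
Others report (2, 2, 2): truth gives 0; no alternative beats it.
Others report (2, 2, 9): truth gives 0; no alternative beats it.
(Checking all 125 profiles: 16 have a profitable deviation, 109 do not.)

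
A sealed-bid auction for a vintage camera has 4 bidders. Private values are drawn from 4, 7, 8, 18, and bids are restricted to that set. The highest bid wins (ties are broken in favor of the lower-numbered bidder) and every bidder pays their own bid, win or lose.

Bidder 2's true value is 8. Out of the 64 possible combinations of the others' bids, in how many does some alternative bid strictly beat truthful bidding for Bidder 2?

50

Others bid (4, 4, 4): truth gives 0; bid 7 gives 1 > 0. Violating.
Others bid (4, 4, 7): truth gives 0; bid 7 gives 1 > 0. Violating.
Others bid (4, 4, 18): truth gives -8; bid 4 gives -4 > -8. Violating.
Others bid (4, 7, 4): truth gives 0; bid 7 gives 1 > 0. Violating.
Others bid (4, 4, 8): truth gives 0; no alternative beats it.
Others bid (4, 7, 8): truth gives 0; no alternative beats it.
(Checking all 64 profiles: 50 have a profitable deviation, 14 do not.)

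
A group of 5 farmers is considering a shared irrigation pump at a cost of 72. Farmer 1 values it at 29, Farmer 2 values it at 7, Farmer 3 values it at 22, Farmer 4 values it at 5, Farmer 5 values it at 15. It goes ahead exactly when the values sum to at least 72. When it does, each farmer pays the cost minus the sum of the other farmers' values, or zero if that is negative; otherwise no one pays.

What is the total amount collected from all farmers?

Total value 78 ≥ cost 72, so it is built.
Farmer 1: others sum to 49; max(0, 72 - 49) = 23.
Farmer 2: others sum to 71; max(0, 72 - 71) = 1.
Farmer 3: others sum to 56; max(0, 72 - 56) = 16.
Farmer 4: others sum to 73; max(0, 72 - 73) = 0.
Farmer 5: others sum to 63; max(0, 72 - 63) = 9.
Total collected = 23 + 1 + 16 + 0 + 9 = 49.

49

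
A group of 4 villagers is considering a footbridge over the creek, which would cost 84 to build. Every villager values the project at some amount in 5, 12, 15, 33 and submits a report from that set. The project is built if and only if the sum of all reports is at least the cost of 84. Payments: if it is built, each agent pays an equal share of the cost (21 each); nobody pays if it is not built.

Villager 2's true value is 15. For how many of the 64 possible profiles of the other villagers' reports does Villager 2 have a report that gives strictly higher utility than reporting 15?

Others report (5, 33, 33): truth gives -6; report 5 gives 0 > -6. Violating.
Others report (12, 33, 33): truth gives -6; report 5 gives 0 > -6. Violating.
Others report (33, 5, 33): truth gives -6; report 5 gives 0 > -6. Violating.
Others report (33, 12, 33): truth gives -6; report 5 gives 0 > -6. Violating.
Others report (5, 5, 5): truth gives 0; no alternative beats it.
Others report (5, 5, 12): truth gives 0; no alternative beats it.
(Checking all 64 profiles: 6 have a profitable deviation, 58 do not.)

6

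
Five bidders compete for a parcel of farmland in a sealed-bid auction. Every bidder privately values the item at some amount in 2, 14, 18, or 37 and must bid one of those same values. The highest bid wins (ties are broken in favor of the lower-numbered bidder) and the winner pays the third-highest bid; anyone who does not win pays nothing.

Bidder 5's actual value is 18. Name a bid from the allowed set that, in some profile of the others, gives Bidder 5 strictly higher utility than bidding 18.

Suppose Bidder 1 bids 2, Bidder 2 bids 2, Bidder 3 bids 2 and Bidder 4 bids 18.
Bid 18: loses, pays 0, utility 0.
Bid 37: wins, pays 2, utility 18 - 2 = 16.
So bidding 37 beats truth here (16 > 0).

37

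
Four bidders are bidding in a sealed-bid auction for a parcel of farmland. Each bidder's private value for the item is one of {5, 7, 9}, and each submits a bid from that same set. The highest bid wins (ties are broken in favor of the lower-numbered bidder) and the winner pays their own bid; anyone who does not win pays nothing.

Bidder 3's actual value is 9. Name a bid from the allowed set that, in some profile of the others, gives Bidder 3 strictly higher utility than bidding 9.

Suppose Bidder 1 bids 5, Bidder 2 bids 5 and Bidder 4 bids 5.
Bid 9: wins, pays 9, utility 9 - 9 = 0.
Bid 7: wins, pays 7, utility 9 - 7 = 2.
So bidding 7 beats truth here (2 > 0).

7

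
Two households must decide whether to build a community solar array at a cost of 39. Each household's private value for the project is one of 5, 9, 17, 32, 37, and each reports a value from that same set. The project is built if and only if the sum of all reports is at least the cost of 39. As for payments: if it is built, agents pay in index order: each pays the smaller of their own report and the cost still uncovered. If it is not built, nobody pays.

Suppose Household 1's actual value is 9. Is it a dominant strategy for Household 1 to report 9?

No

Consider the case where Household 2 reports 37.
Truthful report 9: project built, pays 9, utility 9 - 9 = 0.
Report 5 instead: project built, pays 5, utility 9 - 5 = 4.
Since 4 > 0, reporting 5 is strictly better here, so truthful reporting is not dominant.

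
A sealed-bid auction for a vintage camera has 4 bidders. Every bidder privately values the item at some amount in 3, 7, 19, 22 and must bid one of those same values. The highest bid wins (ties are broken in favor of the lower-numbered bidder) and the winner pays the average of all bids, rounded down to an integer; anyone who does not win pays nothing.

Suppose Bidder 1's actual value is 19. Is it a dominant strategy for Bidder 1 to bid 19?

No

Consider the case where Bidder 2 bids 3, Bidder 3 bids 3 and Bidder 4 bids 3.
Truthful bid 19: wins, pays 7, utility 19 - 7 = 12.
Bid 3 instead: wins, pays 3, utility 19 - 3 = 16.
Since 16 > 12, bidding 3 is strictly better here, so truthful bidding is not dominant.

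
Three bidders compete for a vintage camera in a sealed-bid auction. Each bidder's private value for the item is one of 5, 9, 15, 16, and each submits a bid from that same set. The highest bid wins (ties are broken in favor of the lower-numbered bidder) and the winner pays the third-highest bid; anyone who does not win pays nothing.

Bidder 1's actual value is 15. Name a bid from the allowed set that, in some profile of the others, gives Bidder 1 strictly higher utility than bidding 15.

Suppose Bidder 2 bids 5 and Bidder 3 bids 16.
Bid 15: loses, pays 0, utility 0.
Bid 16: wins, pays 5, utility 15 - 5 = 10.
So bidding 16 beats truth here (10 > 0).

16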